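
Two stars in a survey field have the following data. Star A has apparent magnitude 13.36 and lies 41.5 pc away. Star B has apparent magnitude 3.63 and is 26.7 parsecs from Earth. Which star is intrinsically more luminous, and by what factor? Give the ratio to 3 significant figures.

Star A: M = m − 5 log₁₀ d + 5 = 13.36 − 5·1.6180 + 5 = 10.270
Star B: M = m − 5 log₁₀ d + 5 = 3.63 − 5·1.4265 + 5 = 1.497
ΔM = M_A − M_B = 10.270 − (1.497) = 8.772; smaller M is more luminous → Star B.
L ratio = 10^(0.4 |ΔM|) = 10^3.509 = 3228

Star B is more luminous, by a factor of 3230.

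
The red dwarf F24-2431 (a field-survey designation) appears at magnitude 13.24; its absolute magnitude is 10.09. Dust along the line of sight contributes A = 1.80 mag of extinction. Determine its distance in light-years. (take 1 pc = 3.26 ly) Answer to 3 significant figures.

m − M = 5 log₁₀(d/10 pc) + A  ⇒  13.24 − (10.09) − 1.80 = 5 log₁₀(d/10)
1.350 = 5 log₁₀(d/10)
log₁₀ d = (m − M − A)/5 + 1 = 1.2700
d = 10^1.2700 = 18.62 pc
= 60.70 ly

d ≈ 60.7 ly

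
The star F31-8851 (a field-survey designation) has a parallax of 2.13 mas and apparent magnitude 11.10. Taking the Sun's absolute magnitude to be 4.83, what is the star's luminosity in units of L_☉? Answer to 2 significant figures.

L/L_☉ ≈ 6.8

d = 1/p = 1000/2.13 mas = 469.5 pc
M = m − 5 log₁₀ d + 5 = 11.10 − 5·2.6716 + 5 = 2.742
M − M_☉ = 2.742 − 4.83 = -2.088
L/L_☉ = 10^(−0.4 × -2.088) = 6.843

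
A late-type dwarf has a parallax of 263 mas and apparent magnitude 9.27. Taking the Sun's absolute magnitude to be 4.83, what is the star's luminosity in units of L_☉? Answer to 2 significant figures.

d = 1/p = 1000/263 mas = 3.802 pc
M = m − 5 log₁₀ d + 5 = 9.27 − 5·0.5800 + 5 = 11.370
M − M_☉ = 11.370 − 4.83 = 6.540
L/L_☉ = 10^(−0.4 × 6.540) = 2.422×10^-3

L/L_☉ ≈ 2.4×10^-3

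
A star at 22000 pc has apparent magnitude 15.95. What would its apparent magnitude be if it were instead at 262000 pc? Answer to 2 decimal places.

m ≈ 21.33

Flux ∝ 1/d², so Δm = 5 log₁₀(d₂/d₁) = 5 log₁₀(262000/22000) = 5.379
m₂ = m₁ + Δm = 15.95 + (5.379) = 21.329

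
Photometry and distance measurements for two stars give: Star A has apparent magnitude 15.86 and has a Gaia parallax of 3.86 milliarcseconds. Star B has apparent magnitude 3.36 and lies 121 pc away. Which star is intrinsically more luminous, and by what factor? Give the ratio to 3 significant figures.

Star B is more luminous, by a factor of 21800.

Star A: p = 3.86 mas = 3.86×10^-3″ → d = 1/p = 259.1 pc
Star A: M = m − 5 log₁₀ d + 5 = 15.86 − 5·2.4134 + 5 = 8.793
Star B: M = m − 5 log₁₀ d + 5 = 3.36 − 5·2.0828 + 5 = -2.054
ΔM = M_A − M_B = 8.793 − (-2.054) = 10.847; smaller M is more luminous → Star B.
L ratio = 10^(0.4 |ΔM|) = 10^4.339 = 21810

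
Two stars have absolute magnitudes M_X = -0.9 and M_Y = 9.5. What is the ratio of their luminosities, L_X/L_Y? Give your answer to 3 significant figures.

ΔM = M_X − M_Y = -10.4
L_X/L_Y = 10^(−0.4 ΔM) = 10^4.160 = 14450

L_X/L_Y ≈ 14500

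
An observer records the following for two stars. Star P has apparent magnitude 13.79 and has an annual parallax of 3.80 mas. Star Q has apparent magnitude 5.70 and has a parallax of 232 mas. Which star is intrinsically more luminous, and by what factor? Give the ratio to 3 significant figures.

Star P: p = 3.80 mas = 3.80×10^-3″ → d = 1/p = 263.2 pc
Star P: M = m − 5 log₁₀ d + 5 = 13.79 − 5·2.4202 + 5 = 6.689
Star Q: p = 232 mas = 0.232″ → d = 1/p = 4.310 pc
Star Q: M = m − 5 log₁₀ d + 5 = 5.70 − 5·0.6345 + 5 = 7.527
ΔM = M_P − M_Q = 6.689 − (7.527) = -0.839; smaller M is more luminous → Star P.
L ratio = 10^(0.4 |ΔM|) = 10^0.335 = 2.165

Star P is more luminous, by a factor of 2.16.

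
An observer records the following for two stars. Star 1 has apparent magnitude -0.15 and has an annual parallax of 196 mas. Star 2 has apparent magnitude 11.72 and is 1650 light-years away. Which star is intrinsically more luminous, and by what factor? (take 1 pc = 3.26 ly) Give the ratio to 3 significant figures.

Star 1 is more luminous, by a factor of 5.69.

Star 1: p = 196 mas = 0.196″ → d = 1/p = 5.102 pc
Star 1: M = m − 5 log₁₀ d + 5 = -0.15 − 5·0.7077 + 5 = 1.311
Star 2: d = 1650 ly / 3.26 = 506.1 pc
Star 2: M = m − 5 log₁₀ d + 5 = 11.72 − 5·2.7043 + 5 = 3.199
ΔM = M_1 − M_2 = 1.311 − (3.199) = -1.887; smaller M is more luminous → Star 1.
L ratio = 10^(0.4 |ΔM|) = 10^0.755 = 5.688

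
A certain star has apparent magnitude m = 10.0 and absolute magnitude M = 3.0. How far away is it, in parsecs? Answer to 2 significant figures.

d ≈ 250 pc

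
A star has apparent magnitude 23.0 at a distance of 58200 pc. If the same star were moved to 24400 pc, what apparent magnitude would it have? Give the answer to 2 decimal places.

m ≈ 21.11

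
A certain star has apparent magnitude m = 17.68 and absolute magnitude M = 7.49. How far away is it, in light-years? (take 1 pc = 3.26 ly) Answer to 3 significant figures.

Distance modulus: m − M = 17.68 − (7.49) = 10.190
m − M = 5 log₁₀ d − 5
log₁₀ d = (m − M)/5 + 1 = 3.0380
d = 10^3.0380 = 1091 pc
= 3558 ly

d ≈ 3560 ly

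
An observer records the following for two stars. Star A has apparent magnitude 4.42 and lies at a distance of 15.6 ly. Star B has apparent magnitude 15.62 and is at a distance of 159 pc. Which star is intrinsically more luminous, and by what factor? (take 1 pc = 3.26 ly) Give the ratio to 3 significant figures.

Star A is more luminous, by a factor of 27.4.

Star A: d = 15.6 ly / 3.26 = 4.785 pc
Star A: M = m − 5 log₁₀ d + 5 = 4.42 − 5·0.6799 + 5 = 6.020
Star B: M = m − 5 log₁₀ d + 5 = 15.62 − 5·2.2014 + 5 = 9.613
ΔM = M_A − M_B = 6.020 − (9.613) = -3.593; smaller M is more luminous → Star A.
L ratio = 10^(0.4 |ΔM|) = 10^1.437 = 27.35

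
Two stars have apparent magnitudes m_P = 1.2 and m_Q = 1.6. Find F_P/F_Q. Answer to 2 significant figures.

F_P/F_Q ≈ 1.4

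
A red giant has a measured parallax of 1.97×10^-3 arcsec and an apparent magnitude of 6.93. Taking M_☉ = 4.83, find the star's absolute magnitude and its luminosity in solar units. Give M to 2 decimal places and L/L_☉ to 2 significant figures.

M ≈ -1.60; L/L_☉ ≈ 370

d = 1/p = 1/1.97×10^-3″ = 507.6 pc
M = m − 5 log₁₀ d + 5 = 6.93 − 5·2.7055 + 5 = -1.598
M − M_☉ = -1.598 − 4.83 = -6.428
L/L_☉ = 10^(−0.4 × -6.428) = 372.4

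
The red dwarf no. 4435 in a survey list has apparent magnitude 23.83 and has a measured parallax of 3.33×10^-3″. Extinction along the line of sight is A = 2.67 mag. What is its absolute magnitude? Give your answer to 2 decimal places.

M ≈ 13.77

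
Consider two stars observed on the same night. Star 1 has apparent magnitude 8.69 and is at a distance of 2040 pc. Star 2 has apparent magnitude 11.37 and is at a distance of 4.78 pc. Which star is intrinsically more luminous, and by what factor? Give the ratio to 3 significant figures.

Star 1: M = m − 5 log₁₀ d + 5 = 8.69 − 5·3.3096 + 5 = -2.858
Star 2: M = m − 5 log₁₀ d + 5 = 11.37 − 5·0.6794 + 5 = 12.973
ΔM = M_1 − M_2 = -2.858 − (12.973) = -15.831; smaller M is more luminous → Star 1.
L ratio = 10^(0.4 |ΔM|) = 10^6.332 = 2.150×10^6

Star 1 is more luminous, by a factor of 2.15×10^6.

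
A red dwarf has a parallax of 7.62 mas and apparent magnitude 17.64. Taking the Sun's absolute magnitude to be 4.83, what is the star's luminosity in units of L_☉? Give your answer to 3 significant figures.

d = 1/p = 1000/7.62 mas = 131.2 pc
M = m − 5 log₁₀ d + 5 = 17.64 − 5·2.1180 + 5 = 12.050
M − M_☉ = 12.050 − 4.83 = 7.220
L/L_☉ = 10^(−0.4 × 7.220) = 1.294×10^-3

L/L_☉ ≈ 1.29×10^-3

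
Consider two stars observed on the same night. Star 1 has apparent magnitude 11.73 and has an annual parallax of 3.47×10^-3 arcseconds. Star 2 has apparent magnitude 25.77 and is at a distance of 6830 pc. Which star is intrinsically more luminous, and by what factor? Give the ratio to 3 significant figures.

Star 1: d = 1/p = 1/3.47×10^-3″ = 288.2 pc
Star 1: M = m − 5 log₁₀ d + 5 = 11.73 − 5·2.4597 + 5 = 4.432
Star 2: M = m − 5 log₁₀ d + 5 = 25.77 − 5·3.8344 + 5 = 11.598
ΔM = M_1 − M_2 = 4.432 − (11.598) = -7.166; smaller M is more luminous → Star 1.
L ratio = 10^(0.4 |ΔM|) = 10^2.866 = 735.4

Star 1 is more luminous, by a factor of 735.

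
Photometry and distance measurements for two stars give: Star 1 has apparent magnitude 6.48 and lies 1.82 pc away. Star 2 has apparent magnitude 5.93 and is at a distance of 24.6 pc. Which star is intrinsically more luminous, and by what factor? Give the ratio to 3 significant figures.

Star 2 is more luminous, by a factor of 303.

Star 1: M = m − 5 log₁₀ d + 5 = 6.48 − 5·0.2601 + 5 = 10.180
Star 2: M = m − 5 log₁₀ d + 5 = 5.93 − 5·1.3909 + 5 = 3.975
ΔM = M_1 − M_2 = 10.180 − (3.975) = 6.204; smaller M is more luminous → Star 2.
L ratio = 10^(0.4 |ΔM|) = 10^2.482 = 303.2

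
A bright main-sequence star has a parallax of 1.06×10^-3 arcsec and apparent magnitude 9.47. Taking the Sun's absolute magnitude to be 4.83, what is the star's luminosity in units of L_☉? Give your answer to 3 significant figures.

d = 1/p = 1/1.06×10^-3″ = 943.4 pc
M = m − 5 log₁₀ d + 5 = 9.47 − 5·2.9747 + 5 = -0.403
M − M_☉ = -0.403 − 4.83 = -5.233
L/L_☉ = 10^(−0.4 × -5.233) = 124.0

L/L_☉ ≈ 124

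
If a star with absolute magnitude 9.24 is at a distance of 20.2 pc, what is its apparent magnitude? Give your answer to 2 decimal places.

m ≈ 10.77

m = M + 5 log₁₀ d − 5 = 9.24 + 5·1.3054 − 5 = 10.767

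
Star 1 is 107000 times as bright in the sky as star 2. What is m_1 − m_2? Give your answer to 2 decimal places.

m_1 − m_2 ≈ -12.57

Pogson: Δm = −2.5 log₁₀(ratio) = −2.5 log₁₀(107000) = −2.5 × 5.0294 = -12.573
Star 1 is brighter, so it has the smaller magnitude: the difference is negative.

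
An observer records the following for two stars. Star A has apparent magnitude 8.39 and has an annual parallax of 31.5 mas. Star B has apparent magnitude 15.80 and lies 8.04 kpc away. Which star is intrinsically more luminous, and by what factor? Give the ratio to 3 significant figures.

Star B is more luminous, by a factor of 69.7.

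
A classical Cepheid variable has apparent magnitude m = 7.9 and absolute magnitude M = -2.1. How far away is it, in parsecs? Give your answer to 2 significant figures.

Distance modulus: m − M = 7.9 − (-2.1) = 10.000
m − M = 5 log₁₀ d − 5
log₁₀ d = (m − M)/5 + 1 = 3.0000
d = 10^3.0000 = 1000 pc

d ≈ 1000 pc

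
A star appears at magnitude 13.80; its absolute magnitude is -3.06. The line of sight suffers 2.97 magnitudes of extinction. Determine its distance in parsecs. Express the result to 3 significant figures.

d ≈ 6000 pc

m − M = 5 log₁₀(d/10 pc) + A  ⇒  13.80 − (-3.06) − 2.97 = 5 log₁₀(d/10)
13.890 = 5 log₁₀(d/10)
log₁₀ d = (m − M − A)/5 + 1 = 3.7780
d = 10^3.7780 = 5998 pc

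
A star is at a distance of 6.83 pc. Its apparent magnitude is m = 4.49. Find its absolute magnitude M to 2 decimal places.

M ≈ 5.32

5 log₁₀(d/10 pc) = 5 log₁₀(6.830) − 5 = -0.828
M = m − 5 log₁₀(d/10) = 4.49 + 0.828 = 5.318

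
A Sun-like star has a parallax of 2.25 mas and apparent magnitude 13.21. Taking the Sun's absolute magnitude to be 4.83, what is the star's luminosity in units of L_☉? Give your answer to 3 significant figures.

L/L_☉ ≈ 0.878

d = 1/p = 1000/2.25 mas = 444.4 pc
M = m − 5 log₁₀ d + 5 = 13.21 − 5·2.6478 + 5 = 4.971
M − M_☉ = 4.971 − 4.83 = 0.141
L/L_☉ = 10^(−0.4 × 0.141) = 0.8783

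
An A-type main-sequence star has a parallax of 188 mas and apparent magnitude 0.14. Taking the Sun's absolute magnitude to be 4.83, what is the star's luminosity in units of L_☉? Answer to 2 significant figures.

d = 1/p = 1000/188 mas = 5.319 pc
M = m − 5 log₁₀ d + 5 = 0.14 − 5·0.7258 + 5 = 1.511
M − M_☉ = 1.511 − 4.83 = -3.319
L/L_☉ = 10^(−0.4 × -3.319) = 21.27

L/L_☉ ≈ 21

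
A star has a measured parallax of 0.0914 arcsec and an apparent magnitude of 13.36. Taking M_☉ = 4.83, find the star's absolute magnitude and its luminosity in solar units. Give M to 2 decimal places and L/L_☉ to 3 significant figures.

d = 1/p = 1/0.0914″ = 10.94 pc
M = m − 5 log₁₀ d + 5 = 13.36 − 5·1.0391 + 5 = 13.165
M − M_☉ = 13.165 − 4.83 = 8.335
L/L_☉ = 10^(−0.4 × 8.335) = 4.636×10^-4

M ≈ 13.16; L/L_☉ ≈ 4.64×10^-4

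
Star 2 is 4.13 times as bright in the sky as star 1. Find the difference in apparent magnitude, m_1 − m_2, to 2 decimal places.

m_1 − m_2 ≈ 1.54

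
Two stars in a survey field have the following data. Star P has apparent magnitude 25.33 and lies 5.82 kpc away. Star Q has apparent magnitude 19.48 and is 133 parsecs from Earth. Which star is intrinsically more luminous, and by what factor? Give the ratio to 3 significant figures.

Star P is more luminous, by a factor of 8.75.

Star P: d = 5.82 kpc = 5820 pc
Star P: M = m − 5 log₁₀ d + 5 = 25.33 − 5·3.7649 + 5 = 11.505
Star Q: M = m − 5 log₁₀ d + 5 = 19.48 − 5·2.1239 + 5 = 13.861
ΔM = M_P − M_Q = 11.505 − (13.861) = -2.355; smaller M is more luminous → Star P.
L ratio = 10^(0.4 |ΔM|) = 10^0.942 = 8.753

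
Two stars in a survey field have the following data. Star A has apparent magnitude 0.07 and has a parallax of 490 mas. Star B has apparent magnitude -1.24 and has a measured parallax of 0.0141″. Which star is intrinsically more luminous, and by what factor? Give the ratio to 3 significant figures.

Star B is more luminous, by a factor of 4040.

Star A: p = 490 mas = 0.490″ → d = 1/p = 2.041 pc
Star A: M = m − 5 log₁₀ d + 5 = 0.07 − 5·0.3098 + 5 = 3.521
Star B: d = 1/p = 1/0.0141″ = 70.92 pc
Star B: M = m − 5 log₁₀ d + 5 = -1.24 − 5·1.8508 + 5 = -5.494
ΔM = M_A − M_B = 3.521 − (-5.494) = 9.015; smaller M is more luminous → Star B.
L ratio = 10^(0.4 |ΔM|) = 10^3.606 = 4036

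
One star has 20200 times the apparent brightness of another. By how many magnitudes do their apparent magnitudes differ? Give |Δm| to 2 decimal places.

|Δm| ≈ 10.76

Pogson: Δm = −2.5 log₁₀(ratio) = −2.5 log₁₀(20200) = −2.5 × 4.3054 = -10.763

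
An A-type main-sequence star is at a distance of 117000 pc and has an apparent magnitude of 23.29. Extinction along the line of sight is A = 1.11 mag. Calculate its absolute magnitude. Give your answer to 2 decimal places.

5 log₁₀(d/10 pc) = 5 log₁₀(117000) − 5 = 20.341
M = m − 5 log₁₀(d/10) − A = 23.29 − 20.341 − 1.11 = 1.839

M ≈ 1.84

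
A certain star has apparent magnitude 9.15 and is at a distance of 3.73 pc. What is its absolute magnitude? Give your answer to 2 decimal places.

M ≈ 11.29

5 log₁₀(d/10 pc) = 5 log₁₀(3.730) − 5 = -2.141
M = m − 5 log₁₀(d/10) = 9.15 + 2.141 = 11.291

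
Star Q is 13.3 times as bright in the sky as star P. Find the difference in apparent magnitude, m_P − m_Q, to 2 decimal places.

m_P − m_Q ≈ 2.81

Pogson: Δm = −2.5 log₁₀(ratio) = −2.5 log₁₀(13.3) = −2.5 × 1.1239 = -2.810
Star Q is brighter so has the smaller magnitude: m_P − m_Q is positive.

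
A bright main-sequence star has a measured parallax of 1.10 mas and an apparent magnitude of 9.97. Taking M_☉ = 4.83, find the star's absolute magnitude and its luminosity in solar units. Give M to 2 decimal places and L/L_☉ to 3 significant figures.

d = 1/p = 1000/1.10 mas = 909.1 pc
M = m − 5 log₁₀ d + 5 = 9.97 − 5·2.9586 + 5 = 0.177
M − M_☉ = 0.177 − 4.83 = -4.653
L/L_☉ = 10^(−0.4 × -4.653) = 72.65

M ≈ 0.18; L/L_☉ ≈ 72.6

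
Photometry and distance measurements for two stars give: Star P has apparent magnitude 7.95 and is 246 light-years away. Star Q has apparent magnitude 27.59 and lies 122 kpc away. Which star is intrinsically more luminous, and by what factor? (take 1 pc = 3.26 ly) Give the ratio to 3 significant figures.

Star P is more luminous, by a factor of 27.5.

Star P: d = 246 ly / 3.26 = 75.46 pc
Star P: M = m − 5 log₁₀ d + 5 = 7.95 − 5·1.8777 + 5 = 3.561
Star Q: d = 122 kpc = 122000 pc
Star Q: M = m − 5 log₁₀ d + 5 = 27.59 − 5·5.0864 + 5 = 7.158
ΔM = M_P − M_Q = 3.561 − (7.158) = -3.597; smaller M is more luminous → Star P.
L ratio = 10^(0.4 |ΔM|) = 10^1.439 = 27.46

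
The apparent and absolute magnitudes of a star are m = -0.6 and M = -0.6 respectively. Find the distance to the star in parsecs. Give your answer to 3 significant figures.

d ≈ 10.0 pc

Distance modulus: m − M = -0.6 − (-0.6) = 0.000
m − M = 5 log₁₀ d − 5
log₁₀ d = (m − M)/5 + 1 = 1.0000
d = 10^1.0000 = 10.00 pc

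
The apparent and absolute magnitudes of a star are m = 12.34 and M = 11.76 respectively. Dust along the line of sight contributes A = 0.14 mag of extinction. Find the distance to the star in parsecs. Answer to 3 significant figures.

d ≈ 12.2 pc

m − M = 5 log₁₀(d/10 pc) + A  ⇒  12.34 − (11.76) − 0.14 = 5 log₁₀(d/10)
0.440 = 5 log₁₀(d/10)
log₁₀ d = (m − M − A)/5 + 1 = 1.0880
d = 10^1.0880 = 12.25 pc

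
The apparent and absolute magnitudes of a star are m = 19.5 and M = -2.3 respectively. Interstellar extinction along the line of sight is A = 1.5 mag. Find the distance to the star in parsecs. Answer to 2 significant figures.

m − M = 5 log₁₀(d/10 pc) + A  ⇒  19.5 − (-2.3) − 1.5 = 5 log₁₀(d/10)
20.300 = 5 log₁₀(d/10)
log₁₀ d = (m − M − A)/5 + 1 = 5.0600
d = 10^5.0600 = 114800 pc

d ≈ 110000 pc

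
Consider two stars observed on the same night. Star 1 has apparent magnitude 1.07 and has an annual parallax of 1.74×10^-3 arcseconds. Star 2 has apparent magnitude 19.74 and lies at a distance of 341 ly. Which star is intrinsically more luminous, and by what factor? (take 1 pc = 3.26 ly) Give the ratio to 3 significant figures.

Star 1 is more luminous, by a factor of 8.87×10^8.

Star 1: d = 1/p = 1/1.74×10^-3″ = 574.7 pc
Star 1: M = m − 5 log₁₀ d + 5 = 1.07 − 5·2.7595 + 5 = -7.727
Star 2: d = 341 ly / 3.26 = 104.6 pc
Star 2: M = m − 5 log₁₀ d + 5 = 19.74 − 5·2.0195 + 5 = 14.642
ΔM = M_1 − M_2 = -7.727 − (14.642) = -22.370; smaller M is more luminous → Star 1.
L ratio = 10^(0.4 |ΔM|) = 10^8.948 = 8.868×10^8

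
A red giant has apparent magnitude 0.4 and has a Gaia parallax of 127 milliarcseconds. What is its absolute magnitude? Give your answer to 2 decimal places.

M ≈ 0.92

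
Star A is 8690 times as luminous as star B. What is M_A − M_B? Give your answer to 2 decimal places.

M_A − M_B ≈ -9.85

Pogson: ΔM = −2.5 log₁₀(ratio) = −2.5 log₁₀(8690) = −2.5 × 3.9390 = -9.848
Star A is brighter, so it has the smaller magnitude: the difference is negative.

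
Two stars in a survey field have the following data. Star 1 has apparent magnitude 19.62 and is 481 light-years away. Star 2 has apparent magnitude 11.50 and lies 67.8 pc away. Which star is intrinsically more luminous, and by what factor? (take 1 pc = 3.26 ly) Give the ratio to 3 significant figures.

Star 1: d = 481 ly / 3.26 = 147.5 pc
Star 1: M = m − 5 log₁₀ d + 5 = 19.62 − 5·2.1689 + 5 = 13.775
Star 2: M = m − 5 log₁₀ d + 5 = 11.50 − 5·1.8312 + 5 = 7.344
ΔM = M_1 − M_2 = 13.775 − (7.344) = 6.432; smaller M is more luminous → Star 2.
L ratio = 10^(0.4 |ΔM|) = 10^2.573 = 373.8

Star 2 is more luminous, by a factor of 374.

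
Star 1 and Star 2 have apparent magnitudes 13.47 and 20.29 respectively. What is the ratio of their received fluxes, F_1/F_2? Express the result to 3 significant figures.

F_1/F_2 ≈ 535

Δm = 13.47 − (20.29) = -6.82
Flux ratio = 10^(−0.4 Δm) = 10^(−0.4 × -6.82) = 10^2.728 = 534.6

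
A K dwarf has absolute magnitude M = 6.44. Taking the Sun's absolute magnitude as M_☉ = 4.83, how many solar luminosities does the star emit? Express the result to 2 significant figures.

L/L_☉ ≈ 0.23

M − M_☉ = 6.44 − 4.83 = 1.610
L/L_☉ = 10^(−0.4 (M − M_☉)) = 10^-0.644 = 0.2270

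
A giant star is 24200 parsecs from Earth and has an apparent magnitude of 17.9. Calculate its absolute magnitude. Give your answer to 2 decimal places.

5 log₁₀(d/10 pc) = 5 log₁₀(24200) − 5 = 16.919
M = m − 5 log₁₀(d/10) = 17.9 − 16.919 = 0.981

M ≈ 0.98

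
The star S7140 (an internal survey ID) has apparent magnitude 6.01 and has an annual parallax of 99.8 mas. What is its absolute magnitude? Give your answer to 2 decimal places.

M ≈ 6.01

p = 99.8 mas = 0.0998″ → d = 1/p = 10.02 pc
5 log₁₀(d/10 pc) = 5 log₁₀(10.02) − 5 = 0.004
M = m − 5 log₁₀(d/10) = 6.01 − 0.004 = 6.006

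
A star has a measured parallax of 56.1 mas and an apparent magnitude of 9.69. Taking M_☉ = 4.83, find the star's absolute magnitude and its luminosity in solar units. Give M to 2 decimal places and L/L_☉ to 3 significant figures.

M ≈ 8.43; L/L_☉ ≈ 0.0361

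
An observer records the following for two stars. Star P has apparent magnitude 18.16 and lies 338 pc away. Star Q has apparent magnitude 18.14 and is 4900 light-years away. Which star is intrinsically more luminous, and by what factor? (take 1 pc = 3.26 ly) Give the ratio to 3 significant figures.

Star Q is more luminous, by a factor of 20.1.

Star P: M = m − 5 log₁₀ d + 5 = 18.16 − 5·2.5289 + 5 = 10.515
Star Q: d = 4900 ly / 3.26 = 1503 pc
Star Q: M = m − 5 log₁₀ d + 5 = 18.14 − 5·3.1770 + 5 = 7.255
ΔM = M_P − M_Q = 10.515 − (7.255) = 3.260; smaller M is more luminous → Star Q.
L ratio = 10^(0.4 |ΔM|) = 10^1.304 = 20.14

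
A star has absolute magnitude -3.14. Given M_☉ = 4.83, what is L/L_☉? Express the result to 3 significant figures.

M − M_☉ = -3.14 − 4.83 = -7.970
L/L_☉ = 10^(−0.4 (M − M_☉)) = 10^3.188 = 1542

L/L_☉ ≈ 1540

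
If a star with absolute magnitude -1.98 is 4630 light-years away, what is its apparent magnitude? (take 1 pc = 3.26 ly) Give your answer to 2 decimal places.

m ≈ 8.78

d = 4630 ly / 3.26 = 1420 pc
m = M + 5 log₁₀ d − 5 = -1.98 + 5·3.1524 − 5 = 8.782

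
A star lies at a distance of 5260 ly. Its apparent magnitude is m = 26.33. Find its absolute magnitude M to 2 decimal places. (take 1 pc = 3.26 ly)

M ≈ 15.29

d = 5260 ly / 3.26 = 1613 pc
5 log₁₀(d/10 pc) = 5 log₁₀(1613) − 5 = 11.039
M = m − 5 log₁₀(d/10) = 26.33 − 11.039 = 15.291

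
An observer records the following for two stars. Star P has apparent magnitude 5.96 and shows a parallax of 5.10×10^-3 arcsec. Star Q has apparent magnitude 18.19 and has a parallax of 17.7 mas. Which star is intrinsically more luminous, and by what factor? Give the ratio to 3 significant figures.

Star P: d = 1/p = 1/5.10×10^-3″ = 196.1 pc
Star P: M = m − 5 log₁₀ d + 5 = 5.96 − 5·2.2924 + 5 = -0.502
Star Q: p = 17.7 mas = 0.0177″ → d = 1/p = 56.50 pc
Star Q: M = m − 5 log₁₀ d + 5 = 18.19 − 5·1.7520 + 5 = 14.430
ΔM = M_P − M_Q = -0.502 − (14.430) = -14.932; smaller M is more luminous → Star P.
L ratio = 10^(0.4 |ΔM|) = 10^5.973 = 939300

Star P is more luminous, by a factor of 939000.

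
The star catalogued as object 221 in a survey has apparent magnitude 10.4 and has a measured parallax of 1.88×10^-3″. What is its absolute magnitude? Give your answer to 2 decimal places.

M ≈ 1.77

d = 1/p = 1/1.88×10^-3″ = 531.9 pc
5 log₁₀(d/10 pc) = 5 log₁₀(531.9) − 5 = 8.629
M = m − 5 log₁₀(d/10) = 10.4 − 8.629 = 1.771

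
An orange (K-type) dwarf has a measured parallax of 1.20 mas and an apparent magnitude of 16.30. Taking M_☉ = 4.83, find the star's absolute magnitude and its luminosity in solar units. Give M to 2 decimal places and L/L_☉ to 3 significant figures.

M ≈ 6.70; L/L_☉ ≈ 0.179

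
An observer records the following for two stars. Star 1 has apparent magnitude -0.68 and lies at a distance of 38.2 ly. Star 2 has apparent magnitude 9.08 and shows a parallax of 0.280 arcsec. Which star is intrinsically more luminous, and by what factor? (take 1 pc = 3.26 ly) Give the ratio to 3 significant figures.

Star 1 is more luminous, by a factor of 86300.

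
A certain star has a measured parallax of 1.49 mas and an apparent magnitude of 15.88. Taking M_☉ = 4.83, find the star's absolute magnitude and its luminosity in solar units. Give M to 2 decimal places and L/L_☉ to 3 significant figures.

M ≈ 6.75; L/L_☉ ≈ 0.171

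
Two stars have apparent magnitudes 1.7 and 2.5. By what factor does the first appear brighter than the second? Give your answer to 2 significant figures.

Δm = 1.7 − (2.5) = -0.8
Flux ratio = 10^(−0.4 Δm) = 10^(−0.4 × -0.8) = 10^0.320 = 2.089

2.1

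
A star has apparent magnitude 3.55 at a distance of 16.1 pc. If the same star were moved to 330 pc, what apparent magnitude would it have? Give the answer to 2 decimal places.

m ≈ 10.11

Flux ∝ 1/d², so Δm = 5 log₁₀(d₂/d₁) = 5 log₁₀(330/16.1) = 6.558
m₂ = m₁ + Δm = 3.55 + (6.558) = 10.108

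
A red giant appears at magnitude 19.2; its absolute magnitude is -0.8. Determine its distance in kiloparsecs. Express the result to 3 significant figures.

d ≈ 100 kpc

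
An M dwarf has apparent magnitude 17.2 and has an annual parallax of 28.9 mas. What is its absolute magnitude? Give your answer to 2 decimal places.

p = 28.9 mas = 0.0289″ → d = 1/p = 34.60 pc
5 log₁₀(d/10 pc) = 5 log₁₀(34.60) − 5 = 2.696
M = m − 5 log₁₀(d/10) = 17.2 − 2.696 = 14.504

M ≈ 14.50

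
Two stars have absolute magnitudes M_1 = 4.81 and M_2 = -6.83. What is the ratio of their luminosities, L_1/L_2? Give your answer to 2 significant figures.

L_1/L_2 ≈ 2.2×10^-5

ΔM = M_1 − M_2 = 11.64
L_1/L_2 = 10^(−0.4 ΔM) = 10^-4.656 = 2.208×10^-5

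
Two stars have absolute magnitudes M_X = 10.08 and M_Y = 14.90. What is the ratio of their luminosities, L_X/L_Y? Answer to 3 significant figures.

ΔM = M_X − M_Y = -4.82
L_X/L_Y = 10^(−0.4 ΔM) = 10^1.928 = 84.72

L_X/L_Y ≈ 84.7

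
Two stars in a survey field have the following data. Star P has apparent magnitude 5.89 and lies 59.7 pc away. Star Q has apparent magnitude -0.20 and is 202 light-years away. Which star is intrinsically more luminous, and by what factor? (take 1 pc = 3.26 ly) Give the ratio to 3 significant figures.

Star Q is more luminous, by a factor of 294.

Star P: M = m − 5 log₁₀ d + 5 = 5.89 − 5·1.7760 + 5 = 2.010
Star Q: d = 202 ly / 3.26 = 61.96 pc
Star Q: M = m − 5 log₁₀ d + 5 = -0.20 − 5·1.7921 + 5 = -4.161
ΔM = M_P − M_Q = 2.010 − (-4.161) = 6.171; smaller M is more luminous → Star Q.
L ratio = 10^(0.4 |ΔM|) = 10^2.468 = 294.0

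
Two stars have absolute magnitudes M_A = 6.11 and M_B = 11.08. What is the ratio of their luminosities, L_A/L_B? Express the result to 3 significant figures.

ΔM = M_A − M_B = -4.97
L_A/L_B = 10^(−0.4 ΔM) = 10^1.988 = 97.27

L_A/L_B ≈ 97.3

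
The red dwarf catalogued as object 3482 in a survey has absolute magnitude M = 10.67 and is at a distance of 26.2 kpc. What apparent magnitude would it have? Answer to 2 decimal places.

m ≈ 27.76

d = 26.2 kpc = 26200 pc
m = M + 5 log₁₀ d − 5 = 10.67 + 5·4.4183 − 5 = 27.762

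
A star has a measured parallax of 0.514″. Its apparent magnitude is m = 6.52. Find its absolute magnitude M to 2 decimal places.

M ≈ 10.07

d = 1/p = 1/0.514″ = 1.946 pc
5 log₁₀(d/10 pc) = 5 log₁₀(1.946) − 5 = -3.555
M = m − 5 log₁₀(d/10) = 6.52 + 3.555 = 10.075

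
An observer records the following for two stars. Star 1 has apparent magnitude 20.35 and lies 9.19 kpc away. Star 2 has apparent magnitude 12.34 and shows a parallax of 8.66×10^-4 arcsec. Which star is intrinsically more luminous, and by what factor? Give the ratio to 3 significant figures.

Star 2 is more luminous, by a factor of 25.3.

Star 1: d = 9.19 kpc = 9190 pc
Star 1: M = m − 5 log₁₀ d + 5 = 20.35 − 5·3.9633 + 5 = 5.533
Star 2: d = 1/p = 1/8.66×10^-4″ = 1155 pc
Star 2: M = m − 5 log₁₀ d + 5 = 12.34 − 5·3.0625 + 5 = 2.028
ΔM = M_1 − M_2 = 5.533 − (2.028) = 3.506; smaller M is more luminous → Star 2.
L ratio = 10^(0.4 |ΔM|) = 10^1.402 = 25.25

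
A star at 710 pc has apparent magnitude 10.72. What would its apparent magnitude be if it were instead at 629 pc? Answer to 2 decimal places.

m ≈ 10.46

Flux ∝ 1/d², so Δm = 5 log₁₀(d₂/d₁) = 5 log₁₀(629/710) = -0.263
m₂ = m₁ + Δm = 10.72 + (-0.263) = 10.457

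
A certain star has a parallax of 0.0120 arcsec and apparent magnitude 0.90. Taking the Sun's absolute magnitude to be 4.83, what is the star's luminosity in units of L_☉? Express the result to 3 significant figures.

L/L_☉ ≈ 2590

d = 1/p = 1/0.0120″ = 83.33 pc
M = m − 5 log₁₀ d + 5 = 0.90 − 5·1.9208 + 5 = -3.704
M − M_☉ = -3.704 − 4.83 = -8.534
L/L_☉ = 10^(−0.4 × -8.534) = 2592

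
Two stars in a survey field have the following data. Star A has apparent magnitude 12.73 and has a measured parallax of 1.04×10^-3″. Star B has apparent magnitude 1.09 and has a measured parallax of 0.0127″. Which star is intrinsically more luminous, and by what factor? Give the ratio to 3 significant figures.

Star A: d = 1/p = 1/1.04×10^-3″ = 961.5 pc
Star A: M = m − 5 log₁₀ d + 5 = 12.73 − 5·2.9830 + 5 = 2.815
Star B: d = 1/p = 1/0.0127″ = 78.74 pc
Star B: M = m − 5 log₁₀ d + 5 = 1.09 − 5·1.8962 + 5 = -3.391
ΔM = M_A − M_B = 2.815 − (-3.391) = 6.206; smaller M is more luminous → Star B.
L ratio = 10^(0.4 |ΔM|) = 10^2.482 = 303.7

Star B is more luminous, by a factor of 304.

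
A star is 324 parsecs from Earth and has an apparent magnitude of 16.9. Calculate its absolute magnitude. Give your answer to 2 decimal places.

M ≈ 9.35

5 log₁₀(d/10 pc) = 5 log₁₀(324.0) − 5 = 7.553
M = m − 5 log₁₀(d/10) = 16.9 − 7.553 = 9.347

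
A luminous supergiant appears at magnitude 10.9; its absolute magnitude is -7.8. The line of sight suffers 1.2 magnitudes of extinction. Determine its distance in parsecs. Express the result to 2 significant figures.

m − M = 5 log₁₀(d/10 pc) + A  ⇒  10.9 − (-7.8) − 1.2 = 5 log₁₀(d/10)
17.500 = 5 log₁₀(d/10)
log₁₀ d = (m − M − A)/5 + 1 = 4.5000
d = 10^4.5000 = 31620 pc

d ≈ 32000 pc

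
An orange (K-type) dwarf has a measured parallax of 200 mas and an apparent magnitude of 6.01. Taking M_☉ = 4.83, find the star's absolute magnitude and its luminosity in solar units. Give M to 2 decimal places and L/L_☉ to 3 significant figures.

d = 1/p = 1000/200 mas = 5.000 pc
M = m − 5 log₁₀ d + 5 = 6.01 − 5·0.6990 + 5 = 7.515
M − M_☉ = 7.515 − 4.83 = 2.685
L/L_☉ = 10^(−0.4 × 2.685) = 0.08432

M ≈ 7.52; L/L_☉ ≈ 0.0843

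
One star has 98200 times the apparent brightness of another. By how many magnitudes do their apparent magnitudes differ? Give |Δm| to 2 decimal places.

Pogson: Δm = −2.5 log₁₀(ratio) = −2.5 log₁₀(98200) = −2.5 × 4.9921 = -12.480

|Δm| ≈ 12.48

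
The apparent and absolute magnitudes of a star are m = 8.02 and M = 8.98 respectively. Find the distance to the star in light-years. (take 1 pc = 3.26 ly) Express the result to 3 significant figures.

d ≈ 21.0 ly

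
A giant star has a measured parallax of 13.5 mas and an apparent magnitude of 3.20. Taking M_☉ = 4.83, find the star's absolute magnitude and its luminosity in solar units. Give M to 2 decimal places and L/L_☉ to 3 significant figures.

d = 1/p = 1000/13.5 mas = 74.07 pc
M = m − 5 log₁₀ d + 5 = 3.20 − 5·1.8697 + 5 = -1.148
M − M_☉ = -1.148 − 4.83 = -5.978
L/L_☉ = 10^(−0.4 × -5.978) = 246.2

M ≈ -1.15; L/L_☉ ≈ 246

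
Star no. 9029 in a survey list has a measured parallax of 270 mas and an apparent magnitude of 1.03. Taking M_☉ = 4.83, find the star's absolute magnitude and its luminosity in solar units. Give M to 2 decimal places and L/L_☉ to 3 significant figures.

M ≈ 3.19; L/L_☉ ≈ 4.54

d = 1/p = 1000/270 mas = 3.704 pc
M = m − 5 log₁₀ d + 5 = 1.03 − 5·0.5686 + 5 = 3.187
M − M_☉ = 3.187 − 4.83 = -1.643
L/L_☉ = 10^(−0.4 × -1.643) = 4.542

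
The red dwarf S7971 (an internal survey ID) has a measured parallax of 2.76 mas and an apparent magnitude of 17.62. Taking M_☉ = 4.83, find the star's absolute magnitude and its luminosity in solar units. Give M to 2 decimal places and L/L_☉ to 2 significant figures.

d = 1/p = 1000/2.76 mas = 362.3 pc
M = m − 5 log₁₀ d + 5 = 17.62 − 5·2.5591 + 5 = 9.825
M − M_☉ = 9.825 − 4.83 = 4.995
L/L_☉ = 10^(−0.4 × 4.995) = 0.01005

M ≈ 9.82; L/L_☉ ≈ 0.010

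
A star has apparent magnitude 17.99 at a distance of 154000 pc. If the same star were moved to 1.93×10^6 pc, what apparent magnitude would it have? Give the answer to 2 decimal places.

Flux ∝ 1/d², so Δm = 5 log₁₀(d₂/d₁) = 5 log₁₀(1.93×10^6/154000) = 5.490
m₂ = m₁ + Δm = 17.99 + (5.490) = 23.480

m ≈ 23.48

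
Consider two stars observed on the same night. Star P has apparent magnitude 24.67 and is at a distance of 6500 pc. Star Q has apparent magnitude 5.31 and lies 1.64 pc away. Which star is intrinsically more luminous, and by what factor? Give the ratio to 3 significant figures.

Star Q is more luminous, by a factor of 3.53.

Star P: M = m − 5 log₁₀ d + 5 = 24.67 − 5·3.8129 + 5 = 10.605
Star Q: M = m − 5 log₁₀ d + 5 = 5.31 − 5·0.2148 + 5 = 9.236
ΔM = M_P − M_Q = 10.605 − (9.236) = 1.370; smaller M is more luminous → Star Q.
L ratio = 10^(0.4 |ΔM|) = 10^0.548 = 3.531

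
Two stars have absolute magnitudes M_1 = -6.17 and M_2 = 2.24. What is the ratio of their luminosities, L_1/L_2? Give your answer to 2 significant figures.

L_1/L_2 ≈ 2300

ΔM = M_1 − M_2 = -8.41
L_1/L_2 = 10^(−0.4 ΔM) = 10^3.364 = 2312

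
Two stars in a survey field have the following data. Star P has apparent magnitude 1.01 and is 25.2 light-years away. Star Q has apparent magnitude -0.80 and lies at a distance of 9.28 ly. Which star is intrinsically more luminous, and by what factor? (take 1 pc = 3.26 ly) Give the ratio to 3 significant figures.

Star P is more luminous, by a factor of 1.39.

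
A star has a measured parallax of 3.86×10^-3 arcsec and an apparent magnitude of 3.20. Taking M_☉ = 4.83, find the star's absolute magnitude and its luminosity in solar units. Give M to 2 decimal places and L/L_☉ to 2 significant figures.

d = 1/p = 1/3.86×10^-3″ = 259.1 pc
M = m − 5 log₁₀ d + 5 = 3.20 − 5·2.4134 + 5 = -3.867
M − M_☉ = -3.867 − 4.83 = -8.697
L/L_☉ = 10^(−0.4 × -8.697) = 3012

M ≈ -3.87; L/L_☉ ≈ 3000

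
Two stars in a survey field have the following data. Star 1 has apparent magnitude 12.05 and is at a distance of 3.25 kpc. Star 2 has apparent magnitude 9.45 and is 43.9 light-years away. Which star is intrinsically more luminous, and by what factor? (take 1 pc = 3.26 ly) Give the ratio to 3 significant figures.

Star 1 is more luminous, by a factor of 5310.

Star 1: d = 3.25 kpc = 3250 pc
Star 1: M = m − 5 log₁₀ d + 5 = 12.05 − 5·3.5119 + 5 = -0.509
Star 2: d = 43.9 ly / 3.26 = 13.47 pc
Star 2: M = m − 5 log₁₀ d + 5 = 9.45 − 5·1.1292 + 5 = 8.804
ΔM = M_1 − M_2 = -0.509 − (8.804) = -9.313; smaller M is more luminous → Star 1.
L ratio = 10^(0.4 |ΔM|) = 10^3.725 = 5312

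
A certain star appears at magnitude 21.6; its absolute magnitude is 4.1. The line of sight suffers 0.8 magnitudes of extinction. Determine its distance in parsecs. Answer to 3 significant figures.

d ≈ 21900 pc

m − M = 5 log₁₀(d/10 pc) + A  ⇒  21.6 − (4.1) − 0.8 = 5 log₁₀(d/10)
16.700 = 5 log₁₀(d/10)
log₁₀ d = (m − M − A)/5 + 1 = 4.3400
d = 10^4.3400 = 21880 pc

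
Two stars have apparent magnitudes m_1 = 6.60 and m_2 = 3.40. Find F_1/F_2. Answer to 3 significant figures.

Magnitude difference = 3.20
Flux ratio = 10^(−0.4 Δm) = 10^(−0.4 × 3.20) = 10^-1.280 = 0.05248

F_1/F_2 ≈ 0.0525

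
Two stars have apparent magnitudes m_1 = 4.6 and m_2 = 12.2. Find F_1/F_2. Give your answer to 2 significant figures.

F_1/F_2 ≈ 1100

Δm = 4.6 − (12.2) = -7.6
Flux ratio = 10^(−0.4 Δm) = 10^(−0.4 × -7.6) = 10^3.040 = 1096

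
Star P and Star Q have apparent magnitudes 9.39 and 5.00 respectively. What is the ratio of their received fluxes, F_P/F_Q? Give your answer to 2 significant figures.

Magnitude difference = 4.39
Flux ratio = 10^(−0.4 Δm) = 10^(−0.4 × 4.39) = 10^-1.756 = 0.01754

F_P/F_Q ≈ 0.018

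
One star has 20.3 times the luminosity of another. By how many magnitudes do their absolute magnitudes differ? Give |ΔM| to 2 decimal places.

|ΔM| ≈ 3.27

Pogson: ΔM = −2.5 log₁₀(ratio) = −2.5 log₁₀(20.3) = −2.5 × 1.3075 = -3.269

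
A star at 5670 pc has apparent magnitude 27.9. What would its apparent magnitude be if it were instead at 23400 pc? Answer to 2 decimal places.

m ≈ 30.98

Flux ∝ 1/d², so Δm = 5 log₁₀(d₂/d₁) = 5 log₁₀(23400/5670) = 3.078
m₂ = m₁ + Δm = 27.9 + (3.078) = 30.978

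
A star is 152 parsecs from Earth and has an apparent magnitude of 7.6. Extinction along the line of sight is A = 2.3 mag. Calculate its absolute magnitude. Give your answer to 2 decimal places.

M ≈ -0.61

5 log₁₀(d/10 pc) = 5 log₁₀(152.0) − 5 = 5.909
M = m − 5 log₁₀(d/10) − A = 7.6 − 5.909 − 2.3 = -0.609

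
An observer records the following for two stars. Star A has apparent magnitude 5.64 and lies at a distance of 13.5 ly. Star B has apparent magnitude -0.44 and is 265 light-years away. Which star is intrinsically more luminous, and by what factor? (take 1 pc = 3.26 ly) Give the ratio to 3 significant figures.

Star A: d = 13.5 ly / 3.26 = 4.141 pc
Star A: M = m − 5 log₁₀ d + 5 = 5.64 − 5·0.6171 + 5 = 7.554
Star B: d = 265 ly / 3.26 = 81.29 pc
Star B: M = m − 5 log₁₀ d + 5 = -0.44 − 5·1.9100 + 5 = -4.990
ΔM = M_A − M_B = 7.554 − (-4.990) = 12.545; smaller M is more luminous → Star B.
L ratio = 10^(0.4 |ΔM|) = 10^5.018 = 104200

Star B is more luminous, by a factor of 104000.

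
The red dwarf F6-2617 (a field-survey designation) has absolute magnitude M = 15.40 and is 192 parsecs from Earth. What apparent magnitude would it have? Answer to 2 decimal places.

m = M + 5 log₁₀ d − 5 = 15.40 + 5·2.2833 − 5 = 21.817

m ≈ 21.82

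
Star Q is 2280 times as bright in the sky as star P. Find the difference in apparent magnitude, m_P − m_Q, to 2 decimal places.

Pogson: Δm = −2.5 log₁₀(ratio) = −2.5 log₁₀(2280) = −2.5 × 3.3579 = -8.395
Star Q is brighter so has the smaller magnitude: m_P − m_Q is positive.

m_P − m_Q ≈ 8.39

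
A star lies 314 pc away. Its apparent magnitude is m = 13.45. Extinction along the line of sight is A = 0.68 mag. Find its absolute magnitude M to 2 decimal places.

M ≈ 5.29

5 log₁₀(d/10 pc) = 5 log₁₀(314.0) − 5 = 7.485
M = m − 5 log₁₀(d/10) − A = 13.45 − 7.485 − 0.68 = 5.285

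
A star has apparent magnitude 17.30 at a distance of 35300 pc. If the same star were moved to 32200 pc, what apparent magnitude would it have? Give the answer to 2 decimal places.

m ≈ 17.10

Flux ∝ 1/d², so Δm = 5 log₁₀(d₂/d₁) = 5 log₁₀(32200/35300) = -0.200
m₂ = m₁ + Δm = 17.30 + (-0.200) = 17.100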